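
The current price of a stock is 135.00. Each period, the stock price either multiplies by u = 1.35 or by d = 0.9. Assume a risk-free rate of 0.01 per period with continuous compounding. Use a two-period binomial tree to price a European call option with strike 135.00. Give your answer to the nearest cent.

Risk-neutral probability p = (e^0.01 − 0.9)/(1.35 − 0.9) = 0.1101/0.4500 = 0.2446
Terminal stock prices: S_uu = 246, S_ud = 164, S_dd = 109.4
Terminal payoffs (S − K): max(111, 0) = 111, max(29.03, 0) = 29.03, max(-25.65, 0) = 0
Node u (S = 182.2): V_u = e^(−0.01)·[0.2446·111.0375 + 0.7554·29.0250] = 48.5933
Node d (S = 121.5): V_d = e^(−0.01)·[0.2446·29.0250 + 0.7554·0.0000] = 7.0276
Node 0 (S = 135): V_0 = e^(−0.01)·[0.2446·48.5933 + 0.7554·7.0276] = 17.0217

17.02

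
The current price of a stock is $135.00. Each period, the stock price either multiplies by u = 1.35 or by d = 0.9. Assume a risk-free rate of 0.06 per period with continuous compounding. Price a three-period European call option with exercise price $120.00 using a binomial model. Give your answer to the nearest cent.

Risk-neutral probability p = (e^0.06 − 0.9)/(1.35 − 0.9) = 0.1618/0.4500 = 0.3596
Terminal stock prices: S_uuu = 332.2, S_uud = 221.4, S_udd = 147.6, S_ddd = 98.42
Terminal payoffs (S − K): max(212.2, 0) = 212.2, max(101.4, 0) = 101.4, max(27.62, 0) = 27.62, max(-21.58, 0) = 0
Node uu (S = 246): V_uu = e^(−0.06)·[0.3596·212.1506 + 0.6404·101.4338] = 133.0258
Node ud (S = 164): V_ud = e^(−0.06)·[0.3596·101.4338 + 0.6404·27.6225] = 51.0133
Node dd (S = 109.4): V_dd = e^(−0.06)·[0.3596·27.6225 + 0.6404·0.0000] = 9.3556
Node u (S = 182.2): V_u = e^(−0.06)·[0.3596·133.0258 + 0.6404·51.0133] = 75.8195
Node d (S = 121.5): V_d = e^(−0.06)·[0.3596·51.0133 + 0.6404·9.3556] = 22.9199
Node 0 (S = 135): V_0 = e^(−0.06)·[0.3596·75.8195 + 0.6404·22.9199] = 39.5019

$39.50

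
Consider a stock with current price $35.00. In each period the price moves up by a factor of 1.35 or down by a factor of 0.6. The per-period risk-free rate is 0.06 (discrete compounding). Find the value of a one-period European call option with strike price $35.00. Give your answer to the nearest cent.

$7.09

Risk-neutral probability p = (1 + 0.06 − 0.6)/(1.35 − 0.6) = 0.4600/0.7500 = 0.6133
Terminal stock prices: S_u = 47.25, S_d = 21
Terminal payoffs (S − K): max(12.25, 0) = 12.25, max(-14, 0) = 0
Node 0 (S = 35): V_0 = 1/1.06·[0.6133·12.2500 + 0.3867·0.0000] = 7.0881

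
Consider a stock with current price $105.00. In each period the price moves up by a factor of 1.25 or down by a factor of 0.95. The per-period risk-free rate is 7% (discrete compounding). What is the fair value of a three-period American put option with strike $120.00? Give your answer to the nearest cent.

Risk-neutral probability p = (1 + 0.07 − 0.95)/(1.25 − 0.95) = 0.1200/0.3000 = 0.4000
Terminal stock prices: S_uuu = 205.1, S_uud = 155.9, S_udd = 118.5, S_ddd = 90.02
Terminal payoffs (K − S): max(-85.08, 0) = 0, max(-35.86, 0) = 0, max(1.547, 0) = 1.547, max(29.98, 0) = 29.98
Node uu (S = 164.1): continuation = 1/1.07·[0.4000·0.0000 + 0.6000·0.0000] = 0.0000; exercise value = 0.0000 ≤ continuation, so V_uu = 0.0000
Node ud (S = 124.7): continuation = 1/1.07·[0.4000·0.0000 + 0.6000·1.5469] = 0.8674; exercise value = 0.0000 ≤ continuation, so V_ud = 0.8674
Node dd (S = 94.76): continuation = 1/1.07·[0.4000·1.5469 + 0.6000·29.9756] = 17.3870; exercise value = 25.2375 > continuation, so V_dd = 25.2375 (exercise)
Node u (S = 131.2): continuation = 1/1.07·[0.4000·0.0000 + 0.6000·0.8674] = 0.4864; exercise value = 0.0000 ≤ continuation, so V_u = 0.4864
Node d (S = 99.75): continuation = 1/1.07·[0.4000·0.8674 + 0.6000·25.2375] = 14.4761; exercise value = 20.2500 > continuation, so V_d = 20.2500 (exercise)
Node 0 (S = 105): continuation = 1/1.07·[0.4000·0.4864 + 0.6000·20.2500] = 11.5370; exercise value = 15.0000 > continuation, so V_0 = 15.0000 (exercise)

$15.00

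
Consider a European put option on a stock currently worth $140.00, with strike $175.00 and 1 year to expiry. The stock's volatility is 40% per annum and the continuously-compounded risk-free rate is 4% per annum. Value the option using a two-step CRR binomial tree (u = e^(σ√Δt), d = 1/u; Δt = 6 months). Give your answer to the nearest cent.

CRR parameters: u = e^(σ√Δt) = e^(0.4·√0.5) = 1.3269, d = 1/u = 0.7536
Per-period rate: rΔt = 0.04·0.5 = 0.02, so R = e^0.02 = 1.0202
Risk-neutral probability p = (e^0.02 − 0.7536)/(1.3269 − 0.7536) = 0.2666/0.5733 = 0.4650
Terminal stock prices: S_uu = 246.5, S_ud = 140, S_dd = 79.52
Terminal payoffs (K − S): max(-71.49, 0) = 0, max(35, 0) = 35, max(95.48, 0) = 95.48
Node u (S = 185.8): V_u = e^(−0.02)·[0.4650·0.0000 + 0.5350·35.0000] = 18.3543
Node d (S = 105.5): V_d = e^(−0.02)·[0.4650·35.0000 + 0.5350·95.4841] = 66.0254
Node 0 (S = 140): V_0 = e^(−0.02)·[0.4650·18.3543 + 0.5350·66.0254] = 42.9901

$42.99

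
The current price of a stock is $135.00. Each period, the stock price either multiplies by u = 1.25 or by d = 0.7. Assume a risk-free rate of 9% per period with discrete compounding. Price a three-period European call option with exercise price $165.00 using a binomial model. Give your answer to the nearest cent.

$27.17

Risk-neutral probability p = (1 + 0.09 − 0.7)/(1.25 − 0.7) = 0.3900/0.5500 = 0.7091
Terminal stock prices: S_uuu = 263.7, S_uud = 147.7, S_udd = 82.69, S_ddd = 46.3
Terminal payoffs (S − K): max(98.67, 0) = 98.67, max(-17.34, 0) = 0, max(-82.31, 0) = 0, max(-118.7, 0) = 0
Node uu (S = 210.9): V_uu = 1/1.09·[0.7091·98.6719 + 0.2909·0.0000] = 64.1902
Node ud (S = 118.1): V_ud = 1/1.09·[0.7091·0.0000 + 0.2909·0.0000] = 0.0000
Node dd (S = 66.15): V_dd = 1/1.09·[0.7091·0.0000 + 0.2909·0.0000] = 0.0000
Node u (S = 168.8): V_u = 1/1.09·[0.7091·64.1902 + 0.2909·0.0000] = 41.7584
Node d (S = 94.5): V_d = 1/1.09·[0.7091·0.0000 + 0.2909·0.0000] = 0.0000
Node 0 (S = 135): V_0 = 1/1.09·[0.7091·41.7584 + 0.2909·0.0000] = 27.1656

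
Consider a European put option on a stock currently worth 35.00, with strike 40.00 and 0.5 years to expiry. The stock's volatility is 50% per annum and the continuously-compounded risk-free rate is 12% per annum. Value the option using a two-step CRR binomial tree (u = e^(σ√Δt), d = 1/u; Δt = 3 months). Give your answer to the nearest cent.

CRR parameters: u = e^(σ√Δt) = e^(0.5·√0.25) = 1.2840, d = 1/u = 0.7788
Per-period rate: rΔt = 0.12·0.25 = 0.03, so R = e^0.03 = 1.0305
Risk-neutral probability p = (e^0.03 − 0.7788)/(1.2840 − 0.7788) = 0.2517/0.5052 = 0.4981
Terminal stock prices: S_uu = 57.71, S_ud = 35, S_dd = 21.23
Terminal payoffs (K − S): max(-17.71, 0) = 0, max(5, 0) = 5, max(18.77, 0) = 18.77
Node u (S = 44.94): V_u = e^(−0.03)·[0.4981·0.0000 + 0.5019·5.0000] = 2.4353
Node d (S = 27.26): V_d = e^(−0.03)·[0.4981·5.0000 + 0.5019·18.7714] = 11.5598
Node 0 (S = 35): V_0 = e^(−0.03)·[0.4981·2.4353 + 0.5019·11.5598] = 6.8075

6.81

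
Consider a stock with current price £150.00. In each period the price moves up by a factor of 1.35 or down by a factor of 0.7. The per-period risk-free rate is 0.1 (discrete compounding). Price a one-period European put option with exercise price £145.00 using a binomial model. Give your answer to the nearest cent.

Risk-neutral probability p = (1 + 0.1 − 0.7)/(1.35 − 0.7) = 0.4000/0.6500 = 0.6154
Terminal stock prices: S_u = 202.5, S_d = 105
Terminal payoffs (K − S): max(-57.5, 0) = 0, max(40, 0) = 40
Node 0 (S = 150): V_0 = 1/1.1·[0.6154·0.0000 + 0.3846·40.0000] = 13.9860

£13.99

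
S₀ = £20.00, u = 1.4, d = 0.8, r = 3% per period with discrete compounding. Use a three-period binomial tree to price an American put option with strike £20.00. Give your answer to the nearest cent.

£3.14

Risk-neutral probability p = (1 + 0.03 − 0.8)/(1.4 − 0.8) = 0.2300/0.6000 = 0.3833
Terminal stock prices: S_uuu = 54.88, S_uud = 31.36, S_udd = 17.92, S_ddd = 10.24
Terminal payoffs (K − S): max(-34.88, 0) = 0, max(-11.36, 0) = 0, max(2.08, 0) = 2.08, max(9.76, 0) = 9.76
Node uu (S = 39.2): continuation = 1/1.03·[0.3833·0.0000 + 0.6167·0.0000] = 0.0000; exercise value = 0.0000 ≤ continuation, so V_uu = 0.0000
Node ud (S = 22.4): continuation = 1/1.03·[0.3833·0.0000 + 0.6167·2.0800] = 1.2453; exercise value = 0.0000 ≤ continuation, so V_ud = 1.2453
Node dd (S = 12.8): continuation = 1/1.03·[0.3833·2.0800 + 0.6167·9.7600] = 6.6175; exercise value = 7.2000 > continuation, so V_dd = 7.2000 (exercise)
Node u (S = 28): continuation = 1/1.03·[0.3833·0.0000 + 0.6167·1.2453] = 0.7456; exercise value = 0.0000 ≤ continuation, so V_u = 0.7456
Node d (S = 16): continuation = 1/1.03·[0.3833·1.2453 + 0.6167·7.2000] = 4.7741; exercise value = 4.0000 ≤ continuation, so V_d = 4.7741
Node 0 (S = 20): continuation = 1/1.03·[0.3833·0.7456 + 0.6167·4.7741] = 3.1358; exercise value = 0.0000 ≤ continuation, so V_0 = 3.1358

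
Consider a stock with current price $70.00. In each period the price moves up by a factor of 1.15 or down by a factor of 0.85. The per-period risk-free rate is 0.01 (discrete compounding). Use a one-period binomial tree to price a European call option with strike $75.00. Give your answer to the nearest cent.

Risk-neutral probability p = (1 + 0.01 − 0.85)/(1.15 − 0.85) = 0.1600/0.3000 = 0.5333
Terminal stock prices: S_u = 80.5, S_d = 59.5
Terminal payoffs (S − K): max(5.5, 0) = 5.5, max(-15.5, 0) = 0
Node 0 (S = 70): V_0 = 1/1.01·[0.5333·5.5000 + 0.4667·0.0000] = 2.9043

$2.90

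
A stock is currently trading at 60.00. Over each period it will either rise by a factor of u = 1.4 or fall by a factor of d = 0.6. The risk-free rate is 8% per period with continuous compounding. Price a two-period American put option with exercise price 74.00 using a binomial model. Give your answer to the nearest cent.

Risk-neutral probability p = (e^0.08 − 0.6)/(1.4 − 0.6) = 0.4833/0.8000 = 0.6041
Terminal stock prices: S_uu = 117.6, S_ud = 50.4, S_dd = 21.6
Terminal payoffs (K − S): max(-43.6, 0) = 0, max(23.6, 0) = 23.6, max(52.4, 0) = 52.4
Node u (S = 84): continuation = e^(−0.08)·[0.6041·0.0000 + 0.3959·23.6000] = 8.6247; exercise value = 0.0000 ≤ continuation, so V_u = 8.6247
Node d (S = 36): continuation = e^(−0.08)·[0.6041·23.6000 + 0.3959·52.4000] = 32.3106; exercise value = 38.0000 > continuation, so V_d = 38.0000 (exercise)
Node 0 (S = 60): continuation = e^(−0.08)·[0.6041·8.6247 + 0.3959·38.0000] = 18.6969; exercise value = 14.0000 ≤ continuation, so V_0 = 18.6969

18.70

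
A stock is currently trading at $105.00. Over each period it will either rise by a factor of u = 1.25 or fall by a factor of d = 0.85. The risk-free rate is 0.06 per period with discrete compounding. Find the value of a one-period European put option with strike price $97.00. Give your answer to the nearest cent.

Risk-neutral probability p = (1 + 0.06 − 0.85)/(1.25 − 0.85) = 0.2100/0.4000 = 0.5250
Terminal stock prices: S_u = 131.2, S_d = 89.25
Terminal payoffs (K − S): max(-34.25, 0) = 0, max(7.75, 0) = 7.75
Node 0 (S = 105): V_0 = 1/1.06·[0.5250·0.0000 + 0.4750·7.7500] = 3.4729

$3.47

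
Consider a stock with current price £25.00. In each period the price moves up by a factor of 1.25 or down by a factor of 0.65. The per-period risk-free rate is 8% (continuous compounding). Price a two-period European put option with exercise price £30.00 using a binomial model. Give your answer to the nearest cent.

£4.59

Risk-neutral probability p = (e^0.08 − 0.65)/(1.25 − 0.65) = 0.4333/0.6000 = 0.7221
Terminal stock prices: S_uu = 39.06, S_ud = 20.31, S_dd = 10.56
Terminal payoffs (K − S): max(-9.062, 0) = 0, max(9.688, 0) = 9.688, max(19.44, 0) = 19.44
Node u (S = 31.25): V_u = e^(−0.08)·[0.7221·0.0000 + 0.2779·9.6875] = 2.4848
Node d (S = 16.25): V_d = e^(−0.08)·[0.7221·9.6875 + 0.2779·19.4375] = 11.4435
Node 0 (S = 25): V_0 = e^(−0.08)·[0.7221·2.4848 + 0.2779·11.4435] = 4.5916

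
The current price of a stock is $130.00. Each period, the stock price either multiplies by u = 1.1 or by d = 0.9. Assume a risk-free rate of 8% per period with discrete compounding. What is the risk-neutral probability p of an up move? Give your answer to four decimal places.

p = 0.9000

Risk-neutral probability p = (1 + 0.08 − 0.9)/(1.1 − 0.9) = 0.1800/0.2000 = 0.9000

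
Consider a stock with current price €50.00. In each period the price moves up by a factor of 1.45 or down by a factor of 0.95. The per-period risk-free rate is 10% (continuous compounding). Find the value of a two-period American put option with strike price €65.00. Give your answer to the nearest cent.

€15.00

Risk-neutral probability p = (e^0.1 − 0.95)/(1.45 − 0.95) = 0.1552/0.5000 = 0.3103
Terminal stock prices: S_uu = 105.1, S_ud = 68.88, S_dd = 45.12
Terminal payoffs (K − S): max(-40.12, 0) = 0, max(-3.875, 0) = 0, max(19.88, 0) = 19.88
Node u (S = 72.5): continuation = e^(−0.1)·[0.3103·0.0000 + 0.6897·0.0000] = 0.0000; exercise value = 0.0000 ≤ continuation, so V_u = 0.0000
Node d (S = 47.5): continuation = e^(−0.1)·[0.3103·0.0000 + 0.6897·19.8750] = 12.4026; exercise value = 17.5000 > continuation, so V_d = 17.5000 (exercise)
Node 0 (S = 50): continuation = e^(−0.1)·[0.3103·0.0000 + 0.6897·17.5000] = 10.9205; exercise value = 15.0000 > continuation, so V_0 = 15.0000 (exercise)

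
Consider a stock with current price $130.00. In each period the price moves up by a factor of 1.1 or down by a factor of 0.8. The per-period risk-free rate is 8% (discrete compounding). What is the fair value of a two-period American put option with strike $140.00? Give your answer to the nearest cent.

$10.00

Risk-neutral probability p = (1 + 0.08 − 0.8)/(1.1 − 0.8) = 0.2800/0.3000 = 0.9333
Terminal stock prices: S_uu = 157.3, S_ud = 114.4, S_dd = 83.2
Terminal payoffs (K − S): max(-17.3, 0) = 0, max(25.6, 0) = 25.6, max(56.8, 0) = 56.8
Node u (S = 143): continuation = 1/1.08·[0.9333·0.0000 + 0.0667·25.6000] = 1.5802; exercise value = 0.0000 ≤ continuation, so V_u = 1.5802
Node d (S = 104): continuation = 1/1.08·[0.9333·25.6000 + 0.0667·56.8000] = 25.6296; exercise value = 36.0000 > continuation, so V_d = 36.0000 (exercise)
Node 0 (S = 130): continuation = 1/1.08·[0.9333·1.5802 + 0.0667·36.0000] = 3.5879; exercise value = 10.0000 > continuation, so V_0 = 10.0000 (exercise)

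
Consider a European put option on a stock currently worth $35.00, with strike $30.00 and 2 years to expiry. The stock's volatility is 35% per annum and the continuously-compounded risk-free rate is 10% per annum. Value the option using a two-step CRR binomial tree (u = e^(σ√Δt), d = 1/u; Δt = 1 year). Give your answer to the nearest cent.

CRR parameters: u = e^(σ√Δt) = e^(0.35·√1) = 1.4191, d = 1/u = 0.7047
Per-period rate: rΔt = 0.1·1 = 0.1, so R = e^0.1 = 1.1052
Risk-neutral probability p = (e^0.1 − 0.7047)/(1.4191 − 0.7047) = 0.4005/0.7144 = 0.5606
Terminal stock prices: S_uu = 70.48, S_ud = 35, S_dd = 17.38
Terminal payoffs (K − S): max(-40.48, 0) = 0, max(-5, 0) = 0, max(12.62, 0) = 12.62
Node u (S = 49.67): V_u = e^(−0.1)·[0.5606·0.0000 + 0.4394·0.0000] = 0.0000
Node d (S = 24.66): V_d = e^(−0.1)·[0.5606·0.0000 + 0.4394·12.6195] = 5.0173
Node 0 (S = 35): V_0 = e^(−0.1)·[0.5606·0.0000 + 0.4394·5.0173] = 1.9948

$1.99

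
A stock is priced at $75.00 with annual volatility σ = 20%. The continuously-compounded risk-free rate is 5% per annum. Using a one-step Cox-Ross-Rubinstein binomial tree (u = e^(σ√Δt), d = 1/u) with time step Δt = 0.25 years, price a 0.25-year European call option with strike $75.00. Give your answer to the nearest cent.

$4.19

CRR parameters: u = e^(σ√Δt) = e^(0.2·√0.25) = 1.1052, d = 1/u = 0.9048
Per-period rate: rΔt = 0.05·0.25 = 0.0125, so R = e^0.0125 = 1.0126
Risk-neutral probability p = (e^0.0125 − 0.9048)/(1.1052 − 0.9048) = 0.1077/0.2003 = 0.5378
Terminal stock prices: S_u = 82.89, S_d = 67.86
Terminal payoffs (S − K): max(7.888, 0) = 7.888, max(-7.137, 0) = 0
Node 0 (S = 75): V_0 = e^(−0.0125)·[0.5378·7.8878 + 0.4622·0.0000] = 4.1894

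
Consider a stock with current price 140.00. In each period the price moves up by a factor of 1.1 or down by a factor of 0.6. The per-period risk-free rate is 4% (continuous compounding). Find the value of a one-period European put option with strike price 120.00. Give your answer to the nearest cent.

4.09

Risk-neutral probability p = (e^0.04 − 0.6)/(1.1 − 0.6) = 0.4408/0.5000 = 0.8816
Terminal stock prices: S_u = 154, S_d = 84
Terminal payoffs (K − S): max(-34, 0) = 0, max(36, 0) = 36
Node 0 (S = 140): V_0 = e^(−0.04)·[0.8816·0.0000 + 0.1184·36.0000] = 4.0945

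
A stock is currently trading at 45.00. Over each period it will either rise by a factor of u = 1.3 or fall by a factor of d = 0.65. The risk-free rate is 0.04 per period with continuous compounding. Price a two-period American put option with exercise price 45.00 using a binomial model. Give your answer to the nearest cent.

Risk-neutral probability p = (e^0.04 − 0.65)/(1.3 − 0.65) = 0.3908/0.6500 = 0.6012
Terminal stock prices: S_uu = 76.05, S_ud = 38.02, S_dd = 19.01
Terminal payoffs (K − S): max(-31.05, 0) = 0, max(6.975, 0) = 6.975, max(25.99, 0) = 25.99
Node u (S = 58.5): continuation = e^(−0.04)·[0.6012·0.0000 + 0.3988·6.9750] = 2.6722; exercise value = 0.0000 ≤ continuation, so V_u = 2.6722
Node d (S = 29.25): continuation = e^(−0.04)·[0.6012·6.9750 + 0.3988·25.9875] = 13.9855; exercise value = 15.7500 > continuation, so V_d = 15.7500 (exercise)
Node 0 (S = 45): continuation = e^(−0.04)·[0.6012·2.6722 + 0.3988·15.7500] = 7.5778; exercise value = 0.0000 ≤ continuation, so V_0 = 7.5778

7.58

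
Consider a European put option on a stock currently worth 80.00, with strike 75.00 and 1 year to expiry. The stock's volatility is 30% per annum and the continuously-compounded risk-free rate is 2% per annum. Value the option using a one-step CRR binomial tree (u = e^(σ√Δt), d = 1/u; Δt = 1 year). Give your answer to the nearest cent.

8.35

CRR parameters: u = e^(σ√Δt) = e^(0.3·√1) = 1.3499, d = 1/u = 0.7408
Per-period rate: rΔt = 0.02·1 = 0.02, so R = e^0.02 = 1.0202
Risk-neutral probability p = (e^0.02 − 0.7408)/(1.3499 − 0.7408) = 0.2794/0.6090 = 0.4587
Terminal stock prices: S_u = 108, S_d = 59.27
Terminal payoffs (K − S): max(-32.99, 0) = 0, max(15.73, 0) = 15.73
Node 0 (S = 80): V_0 = e^(−0.02)·[0.4587·0.0000 + 0.5413·15.7345] = 8.3480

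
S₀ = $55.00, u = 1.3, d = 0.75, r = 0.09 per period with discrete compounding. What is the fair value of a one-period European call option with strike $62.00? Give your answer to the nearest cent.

Risk-neutral probability p = (1 + 0.09 − 0.75)/(1.3 − 0.75) = 0.3400/0.5500 = 0.6182
Terminal stock prices: S_u = 71.5, S_d = 41.25
Terminal payoffs (S − K): max(9.5, 0) = 9.5, max(-20.75, 0) = 0
Node 0 (S = 55): V_0 = 1/1.09·[0.6182·9.5000 + 0.3818·0.0000] = 5.3878

$5.39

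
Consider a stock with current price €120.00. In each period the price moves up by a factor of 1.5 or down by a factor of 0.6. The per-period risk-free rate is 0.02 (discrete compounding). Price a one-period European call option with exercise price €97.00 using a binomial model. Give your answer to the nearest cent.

Risk-neutral probability p = (1 + 0.02 − 0.6)/(1.5 − 0.6) = 0.4200/0.9000 = 0.4667
Terminal stock prices: S_u = 180, S_d = 72
Terminal payoffs (S − K): max(83, 0) = 83, max(-25, 0) = 0
Node 0 (S = 120): V_0 = 1/1.02·[0.4667·83.0000 + 0.5333·0.0000] = 37.9739

€37.97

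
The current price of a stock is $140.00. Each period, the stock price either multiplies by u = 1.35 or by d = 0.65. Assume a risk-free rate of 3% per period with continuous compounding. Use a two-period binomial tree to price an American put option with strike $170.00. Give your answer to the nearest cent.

$46.01

Risk-neutral probability p = (e^0.03 − 0.65)/(1.35 − 0.65) = 0.3805/0.7000 = 0.5435
Terminal stock prices: S_uu = 255.2, S_ud = 122.9, S_dd = 59.15
Terminal payoffs (K − S): max(-85.15, 0) = 0, max(47.15, 0) = 47.15, max(110.8, 0) = 110.8
Node u (S = 189): continuation = e^(−0.03)·[0.5435·0.0000 + 0.4565·47.1500] = 20.8875; exercise value = 0.0000 ≤ continuation, so V_u = 20.8875
Node d (S = 91): continuation = e^(−0.03)·[0.5435·47.1500 + 0.4565·110.8500] = 73.9757; exercise value = 79.0000 > continuation, so V_d = 79.0000 (exercise)
Node 0 (S = 140): continuation = e^(−0.03)·[0.5435·20.8875 + 0.4565·79.0000] = 46.0142; exercise value = 30.0000 ≤ continuation, so V_0 = 46.0142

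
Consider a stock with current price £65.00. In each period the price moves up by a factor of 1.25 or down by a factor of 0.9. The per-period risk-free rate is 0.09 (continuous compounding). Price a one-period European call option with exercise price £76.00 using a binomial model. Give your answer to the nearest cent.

£2.66

Risk-neutral probability p = (e^0.09 − 0.9)/(1.25 − 0.9) = 0.1942/0.3500 = 0.5548
Terminal stock prices: S_u = 81.25, S_d = 58.5
Terminal payoffs (S − K): max(5.25, 0) = 5.25, max(-17.5, 0) = 0
Node 0 (S = 65): V_0 = e^(−0.09)·[0.5548·5.2500 + 0.4452·0.0000] = 2.6619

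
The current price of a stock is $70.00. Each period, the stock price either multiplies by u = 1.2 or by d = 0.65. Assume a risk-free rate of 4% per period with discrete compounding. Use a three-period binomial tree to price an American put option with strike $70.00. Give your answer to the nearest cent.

Risk-neutral probability p = (1 + 0.04 − 0.65)/(1.2 − 0.65) = 0.3900/0.5500 = 0.7091
Terminal stock prices: S_uuu = 121, S_uud = 65.52, S_udd = 35.49, S_ddd = 19.22
Terminal payoffs (K − S): max(-50.96, 0) = 0, max(4.48, 0) = 4.48, max(34.51, 0) = 34.51, max(50.78, 0) = 50.78
Node uu (S = 100.8): continuation = 1/1.04·[0.7091·0.0000 + 0.2909·4.4800] = 1.2531; exercise value = 0.0000 ≤ continuation, so V_uu = 1.2531
Node ud (S = 54.6): continuation = 1/1.04·[0.7091·4.4800 + 0.2909·34.5100] = 12.7077; exercise value = 15.4000 > continuation, so V_ud = 15.4000 (exercise)
Node dd (S = 29.58): continuation = 1/1.04·[0.7091·34.5100 + 0.2909·50.7763] = 37.7327; exercise value = 40.4250 > continuation, so V_dd = 40.4250 (exercise)
Node u (S = 84): continuation = 1/1.04·[0.7091·1.2531 + 0.2909·15.4000] = 5.1621; exercise value = 0.0000 ≤ continuation, so V_u = 5.1621
Node d (S = 45.5): continuation = 1/1.04·[0.7091·15.4000 + 0.2909·40.4250] = 21.8077; exercise value = 24.5000 > continuation, so V_d = 24.5000 (exercise)
Node 0 (S = 70): continuation = 1/1.04·[0.7091·5.1621 + 0.2909·24.5000] = 10.3728; exercise value = 0.0000 ≤ continuation, so V_0 = 10.3728

$10.37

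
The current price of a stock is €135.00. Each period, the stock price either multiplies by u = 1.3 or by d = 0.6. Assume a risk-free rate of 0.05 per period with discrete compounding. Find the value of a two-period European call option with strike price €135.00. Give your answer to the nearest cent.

Risk-neutral probability p = (1 + 0.05 − 0.6)/(1.3 − 0.6) = 0.4500/0.7000 = 0.6429
Terminal stock prices: S_uu = 228.2, S_ud = 105.3, S_dd = 48.6
Terminal payoffs (S − K): max(93.15, 0) = 93.15, max(-29.7, 0) = 0, max(-86.4, 0) = 0
Node u (S = 175.5): V_u = 1/1.05·[0.6429·93.1500 + 0.3571·0.0000] = 57.0306
Node d (S = 81): V_d = 1/1.05·[0.6429·0.0000 + 0.3571·0.0000] = 0.0000
Node 0 (S = 135): V_0 = 1/1.05·[0.6429·57.0306 + 0.3571·0.0000] = 34.9167

€34.92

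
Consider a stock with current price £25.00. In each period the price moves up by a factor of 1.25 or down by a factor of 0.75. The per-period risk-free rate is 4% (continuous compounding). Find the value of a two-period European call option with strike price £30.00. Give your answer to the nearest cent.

£2.83

Risk-neutral probability p = (e^0.04 − 0.75)/(1.25 − 0.75) = 0.2908/0.5000 = 0.5816
Terminal stock prices: S_uu = 39.06, S_ud = 23.44, S_dd = 14.06
Terminal payoffs (S − K): max(9.062, 0) = 9.062, max(-6.562, 0) = 0, max(-15.94, 0) = 0
Node u (S = 31.25): V_u = e^(−0.04)·[0.5816·9.0625 + 0.4184·0.0000] = 5.0643
Node d (S = 18.75): V_d = e^(−0.04)·[0.5816·0.0000 + 0.4184·0.0000] = 0.0000
Node 0 (S = 25): V_0 = e^(−0.04)·[0.5816·5.0643 + 0.4184·0.0000] = 2.8300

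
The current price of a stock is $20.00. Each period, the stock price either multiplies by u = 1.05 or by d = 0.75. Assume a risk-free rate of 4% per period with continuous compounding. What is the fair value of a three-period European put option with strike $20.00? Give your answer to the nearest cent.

Risk-neutral probability p = (e^0.04 − 0.75)/(1.05 − 0.75) = 0.2908/0.3000 = 0.9694
Terminal stock prices: S_uuu = 23.15, S_uud = 16.54, S_udd = 11.81, S_ddd = 8.438
Terminal payoffs (K − S): max(-3.153, 0) = 0, max(3.462, 0) = 3.462, max(8.188, 0) = 8.188, max(11.56, 0) = 11.56
Node uu (S = 22.05): V_uu = e^(−0.04)·[0.9694·0.0000 + 0.0306·3.4625] = 0.1019
Node ud (S = 15.75): V_ud = e^(−0.04)·[0.9694·3.4625 + 0.0306·8.1875] = 3.4658
Node dd (S = 11.25): V_dd = e^(−0.04)·[0.9694·8.1875 + 0.0306·11.5625] = 7.9658
Node u (S = 21): V_u = e^(−0.04)·[0.9694·0.1019 + 0.0306·3.4658] = 0.1969
Node d (S = 15): V_d = e^(−0.04)·[0.9694·3.4658 + 0.0306·7.9658] = 3.4623
Node 0 (S = 20): V_0 = e^(−0.04)·[0.9694·0.1969 + 0.0306·3.4623] = 0.2853

$0.29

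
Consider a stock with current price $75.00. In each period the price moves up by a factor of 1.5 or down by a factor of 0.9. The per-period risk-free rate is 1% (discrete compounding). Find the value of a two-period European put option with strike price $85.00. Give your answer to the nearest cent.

$15.85

Risk-neutral probability p = (1 + 0.01 − 0.9)/(1.5 − 0.9) = 0.1100/0.6000 = 0.1833
Terminal stock prices: S_uu = 168.8, S_ud = 101.2, S_dd = 60.75
Terminal payoffs (K − S): max(-83.75, 0) = 0, max(-16.25, 0) = 0, max(24.25, 0) = 24.25
Node u (S = 112.5): V_u = 1/1.01·[0.1833·0.0000 + 0.8167·0.0000] = 0.0000
Node d (S = 67.5): V_d = 1/1.01·[0.1833·0.0000 + 0.8167·24.2500] = 19.6081
Node 0 (S = 75): V_0 = 1/1.01·[0.1833·0.0000 + 0.8167·19.6081] = 15.8547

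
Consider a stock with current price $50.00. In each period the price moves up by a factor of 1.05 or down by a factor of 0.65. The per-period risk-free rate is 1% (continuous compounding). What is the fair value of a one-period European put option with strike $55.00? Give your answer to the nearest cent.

Risk-neutral probability p = (e^0.01 − 0.65)/(1.05 − 0.65) = 0.3601/0.4000 = 0.9001
Terminal stock prices: S_u = 52.5, S_d = 32.5
Terminal payoffs (K − S): max(2.5, 0) = 2.5, max(22.5, 0) = 22.5
Node 0 (S = 50): V_0 = e^(−0.01)·[0.9001·2.5000 + 0.0999·22.5000] = 4.4527

$4.45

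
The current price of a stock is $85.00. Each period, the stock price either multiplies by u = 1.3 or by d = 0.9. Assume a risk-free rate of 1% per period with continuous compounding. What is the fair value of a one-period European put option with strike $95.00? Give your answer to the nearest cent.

Risk-neutral probability p = (e^0.01 − 0.9)/(1.3 − 0.9) = 0.1101/0.4000 = 0.2751
Terminal stock prices: S_u = 110.5, S_d = 76.5
Terminal payoffs (K − S): max(-15.5, 0) = 0, max(18.5, 0) = 18.5
Node 0 (S = 85): V_0 = e^(−0.01)·[0.2751·0.0000 + 0.7249·18.5000] = 13.2767

$13.28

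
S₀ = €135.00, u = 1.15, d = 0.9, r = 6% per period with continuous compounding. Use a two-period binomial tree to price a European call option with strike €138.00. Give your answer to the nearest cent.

€15.77

Risk-neutral probability p = (e^0.06 − 0.9)/(1.15 − 0.9) = 0.1618/0.2500 = 0.6473
Terminal stock prices: S_uu = 178.5, S_ud = 139.7, S_dd = 109.4
Terminal payoffs (S − K): max(40.54, 0) = 40.54, max(1.725, 0) = 1.725, max(-28.65, 0) = 0
Node u (S = 155.2): V_u = e^(−0.06)·[0.6473·40.5375 + 0.3527·1.7250] = 25.2865
Node d (S = 121.5): V_d = e^(−0.06)·[0.6473·1.7250 + 0.3527·0.0000] = 1.0516
Node 0 (S = 135): V_0 = e^(−0.06)·[0.6473·25.2865 + 0.3527·1.0516] = 15.7651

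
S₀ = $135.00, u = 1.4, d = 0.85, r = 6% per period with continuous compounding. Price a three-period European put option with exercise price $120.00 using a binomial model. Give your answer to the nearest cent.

Risk-neutral probability p = (e^0.06 − 0.85)/(1.4 − 0.85) = 0.2118/0.5500 = 0.3852
Terminal stock prices: S_uuu = 370.4, S_uud = 224.9, S_udd = 136.6, S_ddd = 82.91
Terminal payoffs (K − S): max(-250.4, 0) = 0, max(-104.9, 0) = 0, max(-16.55, 0) = 0, max(37.09, 0) = 37.09
Node uu (S = 264.6): V_uu = e^(−0.06)·[0.3852·0.0000 + 0.6148·0.0000] = 0.0000
Node ud (S = 160.7): V_ud = e^(−0.06)·[0.3852·0.0000 + 0.6148·0.0000] = 0.0000
Node dd (S = 97.54): V_dd = e^(−0.06)·[0.3852·0.0000 + 0.6148·37.0931] = 21.4783
Node u (S = 189): V_u = e^(−0.06)·[0.3852·0.0000 + 0.6148·0.0000] = 0.0000
Node d (S = 114.8): V_d = e^(−0.06)·[0.3852·0.0000 + 0.6148·21.4783] = 12.4367
Node 0 (S = 135): V_0 = e^(−0.06)·[0.3852·0.0000 + 0.6148·12.4367] = 7.2013

$7.20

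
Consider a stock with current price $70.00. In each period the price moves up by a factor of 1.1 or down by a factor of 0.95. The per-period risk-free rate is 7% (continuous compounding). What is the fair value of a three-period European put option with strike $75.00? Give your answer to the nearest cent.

Risk-neutral probability p = (e^0.07 − 0.95)/(1.1 − 0.95) = 0.1225/0.1500 = 0.8167
Terminal stock prices: S_uuu = 93.17, S_uud = 80.47, S_udd = 69.49, S_ddd = 60.02
Terminal payoffs (K − S): max(-18.17, 0) = 0, max(-5.465, 0) = 0, max(5.508, 0) = 5.508, max(14.98, 0) = 14.98
Node uu (S = 84.7): V_uu = e^(−0.07)·[0.8167·0.0000 + 0.1833·0.0000] = 0.0000
Node ud (S = 73.15): V_ud = e^(−0.07)·[0.8167·0.0000 + 0.1833·5.5075] = 0.9412
Node dd (S = 63.17): V_dd = e^(−0.07)·[0.8167·5.5075 + 0.1833·14.9838] = 6.7545
Node u (S = 77): V_u = e^(−0.07)·[0.8167·0.0000 + 0.1833·0.9412] = 0.1608
Node d (S = 66.5): V_d = e^(−0.07)·[0.8167·0.9412 + 0.1833·6.7545] = 1.8710
Node 0 (S = 70): V_0 = e^(−0.07)·[0.8167·0.1608 + 0.1833·1.8710] = 0.4422

$0.44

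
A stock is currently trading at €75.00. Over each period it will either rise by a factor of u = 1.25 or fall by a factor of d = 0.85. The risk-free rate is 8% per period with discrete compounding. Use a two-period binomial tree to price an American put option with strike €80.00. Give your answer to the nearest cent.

€6.46

Risk-neutral probability p = (1 + 0.08 − 0.85)/(1.25 − 0.85) = 0.2300/0.4000 = 0.5750
Terminal stock prices: S_uu = 117.2, S_ud = 79.69, S_dd = 54.19
Terminal payoffs (K − S): max(-37.19, 0) = 0, max(0.3125, 0) = 0.3125, max(25.81, 0) = 25.81
Node u (S = 93.75): continuation = 1/1.08·[0.5750·0.0000 + 0.4250·0.3125] = 0.1230; exercise value = 0.0000 ≤ continuation, so V_u = 0.1230
Node d (S = 63.75): continuation = 1/1.08·[0.5750·0.3125 + 0.4250·25.8125] = 10.3241; exercise value = 16.2500 > continuation, so V_d = 16.2500 (exercise)
Node 0 (S = 75): continuation = 1/1.08·[0.5750·0.1230 + 0.4250·16.2500] = 6.4601; exercise value = 5.0000 ≤ continuation, so V_0 = 6.4601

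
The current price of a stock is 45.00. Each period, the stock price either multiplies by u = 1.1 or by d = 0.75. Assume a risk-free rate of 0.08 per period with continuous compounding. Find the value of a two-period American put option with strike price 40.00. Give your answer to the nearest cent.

Risk-neutral probability p = (e^0.08 − 0.75)/(1.1 − 0.75) = 0.3333/0.3500 = 0.9522
Terminal stock prices: S_uu = 54.45, S_ud = 37.13, S_dd = 25.31
Terminal payoffs (K − S): max(-14.45, 0) = 0, max(2.875, 0) = 2.875, max(14.69, 0) = 14.69
Node u (S = 49.5): continuation = e^(−0.08)·[0.9522·0.0000 + 0.0478·2.8750] = 0.1267; exercise value = 0.0000 ≤ continuation, so V_u = 0.1267
Node d (S = 33.75): continuation = e^(−0.08)·[0.9522·2.8750 + 0.0478·14.6875] = 3.1747; exercise value = 6.2500 > continuation, so V_d = 6.2500 (exercise)
Node 0 (S = 45): continuation = e^(−0.08)·[0.9522·0.1267 + 0.0478·6.2500] = 0.3869; exercise value = 0.0000 ≤ continuation, so V_0 = 0.3869

0.39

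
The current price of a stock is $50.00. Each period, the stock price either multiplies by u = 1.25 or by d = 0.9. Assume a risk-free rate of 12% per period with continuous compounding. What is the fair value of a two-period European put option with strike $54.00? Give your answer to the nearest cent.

$1.30

Risk-neutral probability p = (e^0.12 − 0.9)/(1.25 − 0.9) = 0.2275/0.3500 = 0.6500
Terminal stock prices: S_uu = 78.12, S_ud = 56.25, S_dd = 40.5
Terminal payoffs (K − S): max(-24.12, 0) = 0, max(-2.25, 0) = 0, max(13.5, 0) = 13.5
Node u (S = 62.5): V_u = e^(−0.12)·[0.6500·0.0000 + 0.3500·0.0000] = 0.0000
Node d (S = 45): V_d = e^(−0.12)·[0.6500·0.0000 + 0.3500·13.5000] = 4.1908
Node 0 (S = 50): V_0 = e^(−0.12)·[0.6500·0.0000 + 0.3500·4.1908] = 1.3010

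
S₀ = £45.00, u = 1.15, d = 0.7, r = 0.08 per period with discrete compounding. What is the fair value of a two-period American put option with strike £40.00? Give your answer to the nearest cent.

Risk-neutral probability p = (1 + 0.08 − 0.7)/(1.15 − 0.7) = 0.3800/0.4500 = 0.8444
Terminal stock prices: S_uu = 59.51, S_ud = 36.22, S_dd = 22.05
Terminal payoffs (K − S): max(-19.51, 0) = 0, max(3.775, 0) = 3.775, max(17.95, 0) = 17.95
Node u (S = 51.75): continuation = 1/1.08·[0.8444·0.0000 + 0.1556·3.7750] = 0.5437; exercise value = 0.0000 ≤ continuation, so V_u = 0.5437
Node d (S = 31.5): continuation = 1/1.08·[0.8444·3.7750 + 0.1556·17.9500] = 5.5370; exercise value = 8.5000 > continuation, so V_d = 8.5000 (exercise)
Node 0 (S = 45): continuation = 1/1.08·[0.8444·0.5437 + 0.1556·8.5000] = 1.6494; exercise value = 0.0000 ≤ continuation, so V_0 = 1.6494

£1.65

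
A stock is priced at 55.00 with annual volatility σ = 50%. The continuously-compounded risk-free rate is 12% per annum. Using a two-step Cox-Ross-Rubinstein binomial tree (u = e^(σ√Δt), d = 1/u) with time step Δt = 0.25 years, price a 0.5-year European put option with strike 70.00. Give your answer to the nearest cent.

15.76

CRR parameters: u = e^(σ√Δt) = e^(0.5·√0.25) = 1.2840, d = 1/u = 0.7788
Per-period rate: rΔt = 0.12·0.25 = 0.03, so R = e^0.03 = 1.0305
Risk-neutral probability p = (e^0.03 − 0.7788)/(1.2840 − 0.7788) = 0.2517/0.5052 = 0.4981
Terminal stock prices: S_uu = 90.68, S_ud = 55, S_dd = 33.36
Terminal payoffs (K − S): max(-20.68, 0) = 0, max(15, 0) = 15, max(36.64, 0) = 36.64
Node u (S = 70.62): V_u = e^(−0.03)·[0.4981·0.0000 + 0.5019·15.0000] = 7.3060
Node d (S = 42.83): V_d = e^(−0.03)·[0.4981·15.0000 + 0.5019·36.6408] = 25.0971
Node 0 (S = 55): V_0 = e^(−0.03)·[0.4981·7.3060 + 0.5019·25.0971] = 15.7555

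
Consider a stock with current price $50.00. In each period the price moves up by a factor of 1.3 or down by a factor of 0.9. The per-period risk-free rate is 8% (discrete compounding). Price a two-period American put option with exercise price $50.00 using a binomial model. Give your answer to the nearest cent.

Risk-neutral probability p = (1 + 0.08 − 0.9)/(1.3 − 0.9) = 0.1800/0.4000 = 0.4500
Terminal stock prices: S_uu = 84.5, S_ud = 58.5, S_dd = 40.5
Terminal payoffs (K − S): max(-34.5, 0) = 0, max(-8.5, 0) = 0, max(9.5, 0) = 9.5
Node u (S = 65): continuation = 1/1.08·[0.4500·0.0000 + 0.5500·0.0000] = 0.0000; exercise value = 0.0000 ≤ continuation, so V_u = 0.0000
Node d (S = 45): continuation = 1/1.08·[0.4500·0.0000 + 0.5500·9.5000] = 4.8380; exercise value = 5.0000 > continuation, so V_d = 5.0000 (exercise)
Node 0 (S = 50): continuation = 1/1.08·[0.4500·0.0000 + 0.5500·5.0000] = 2.5463; exercise value = 0.0000 ≤ continuation, so V_0 = 2.5463

$2.55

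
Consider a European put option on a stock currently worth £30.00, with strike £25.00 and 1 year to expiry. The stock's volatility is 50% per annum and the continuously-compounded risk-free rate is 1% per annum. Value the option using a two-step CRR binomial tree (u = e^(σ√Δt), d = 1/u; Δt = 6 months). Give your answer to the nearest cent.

£3.41

CRR parameters: u = e^(σ√Δt) = e^(0.5·√0.5) = 1.4241, d = 1/u = 0.7022
Per-period rate: rΔt = 0.01·0.5 = 0.005, so R = e^0.005 = 1.0050
Risk-neutral probability p = (e^0.005 − 0.7022)/(1.4241 − 0.7022) = 0.3028/0.7219 = 0.4195
Terminal stock prices: S_uu = 60.84, S_ud = 30, S_dd = 14.79
Terminal payoffs (K − S): max(-35.84, 0) = 0, max(-5, 0) = 0, max(10.21, 0) = 10.21
Node u (S = 42.72): V_u = e^(−0.005)·[0.4195·0.0000 + 0.5805·0.0000] = 0.0000
Node d (S = 21.07): V_d = e^(−0.005)·[0.4195·0.0000 + 0.5805·10.2079] = 5.8965
Node 0 (S = 30): V_0 = e^(−0.005)·[0.4195·0.0000 + 0.5805·5.8965] = 3.4061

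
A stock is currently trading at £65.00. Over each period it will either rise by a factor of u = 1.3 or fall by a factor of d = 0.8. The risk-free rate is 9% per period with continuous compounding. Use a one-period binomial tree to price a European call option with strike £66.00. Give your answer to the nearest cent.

£9.95

Risk-neutral probability p = (e^0.09 − 0.8)/(1.3 − 0.8) = 0.2942/0.5000 = 0.5883
Terminal stock prices: S_u = 84.5, S_d = 52
Terminal payoffs (S − K): max(18.5, 0) = 18.5, max(-14, 0) = 0
Node 0 (S = 65): V_0 = e^(−0.09)·[0.5883·18.5000 + 0.4117·0.0000] = 9.9476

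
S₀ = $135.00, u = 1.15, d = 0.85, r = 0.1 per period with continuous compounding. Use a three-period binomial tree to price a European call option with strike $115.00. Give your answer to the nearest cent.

Risk-neutral probability p = (e^0.1 − 0.85)/(1.15 − 0.85) = 0.2552/0.3000 = 0.8506
Terminal stock prices: S_uuu = 205.3, S_uud = 151.8, S_udd = 112.2, S_ddd = 82.91
Terminal payoffs (S − K): max(90.32, 0) = 90.32, max(36.76, 0) = 36.76, max(-2.832, 0) = 0, max(-32.09, 0) = 0
Node uu (S = 178.5): V_uu = e^(−0.1)·[0.8506·90.3181 + 0.1494·36.7569] = 74.4812
Node ud (S = 132): V_ud = e^(−0.1)·[0.8506·36.7569 + 0.1494·0.0000] = 28.2891
Node dd (S = 97.54): V_dd = e^(−0.1)·[0.8506·0.0000 + 0.1494·0.0000] = 0.0000
Node u (S = 155.2): V_u = e^(−0.1)·[0.8506·74.4812 + 0.1494·28.2891] = 61.1477
Node d (S = 114.8): V_d = e^(−0.1)·[0.8506·28.2891 + 0.1494·0.0000] = 21.7721
Node 0 (S = 135): V_0 = e^(−0.1)·[0.8506·61.1477 + 0.1494·21.7721] = 50.0048

$50.00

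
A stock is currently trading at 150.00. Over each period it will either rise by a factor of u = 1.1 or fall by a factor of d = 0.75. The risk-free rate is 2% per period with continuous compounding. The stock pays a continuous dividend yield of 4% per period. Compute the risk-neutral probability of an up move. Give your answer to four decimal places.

Per-period risk-free factor R = e^0.02 = 1.0202; dividend-adjusted growth = e^(0.02−0.04) = 0.9802.
Risk-neutral probability p = (0.9802 − 0.75)/(1.1 − 0.75) = 0.2302/0.3500 = 0.6577

p = 0.6577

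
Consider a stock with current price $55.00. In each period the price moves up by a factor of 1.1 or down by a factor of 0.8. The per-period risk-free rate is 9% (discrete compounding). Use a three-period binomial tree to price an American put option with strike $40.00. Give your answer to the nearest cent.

Risk-neutral probability p = (1 + 0.09 − 0.8)/(1.1 − 0.8) = 0.2900/0.3000 = 0.9667
Terminal stock prices: S_uuu = 73.21, S_uud = 53.24, S_udd = 38.72, S_ddd = 28.16
Terminal payoffs (K − S): max(-33.21, 0) = 0, max(-13.24, 0) = 0, max(1.28, 0) = 1.28, max(11.84, 0) = 11.84
Node uu (S = 66.55): continuation = 1/1.09·[0.9667·0.0000 + 0.0333·0.0000] = 0.0000; exercise value = 0.0000 ≤ continuation, so V_uu = 0.0000
Node ud (S = 48.4): continuation = 1/1.09·[0.9667·0.0000 + 0.0333·1.2800] = 0.0391; exercise value = 0.0000 ≤ continuation, so V_ud = 0.0391
Node dd (S = 35.2): continuation = 1/1.09·[0.9667·1.2800 + 0.0333·11.8400] = 1.4972; exercise value = 4.8000 > continuation, so V_dd = 4.8000 (exercise)
Node u (S = 60.5): continuation = 1/1.09·[0.9667·0.0000 + 0.0333·0.0391] = 0.0012; exercise value = 0.0000 ≤ continuation, so V_u = 0.0012
Node d (S = 44): continuation = 1/1.09·[0.9667·0.0391 + 0.0333·4.8000] = 0.1815; exercise value = 0.0000 ≤ continuation, so V_d = 0.1815
Node 0 (S = 55): continuation = 1/1.09·[0.9667·0.0012 + 0.0333·0.1815] = 0.0066; exercise value = 0.0000 ≤ continuation, so V_0 = 0.0066

$0.01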